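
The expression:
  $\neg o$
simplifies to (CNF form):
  $\neg o$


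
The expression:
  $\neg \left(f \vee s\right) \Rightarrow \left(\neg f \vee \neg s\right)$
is always true.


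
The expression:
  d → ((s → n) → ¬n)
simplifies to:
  ¬d ∨ ¬n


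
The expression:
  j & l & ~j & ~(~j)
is never true.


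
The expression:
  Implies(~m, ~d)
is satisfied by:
  {m: True, d: False}
  {d: False, m: False}
  {d: True, m: True}


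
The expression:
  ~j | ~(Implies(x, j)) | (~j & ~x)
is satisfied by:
  {j: False}


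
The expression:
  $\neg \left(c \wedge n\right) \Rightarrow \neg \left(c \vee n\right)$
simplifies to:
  $\left(c \wedge n\right) \vee \left(\neg c \wedge \neg n\right)$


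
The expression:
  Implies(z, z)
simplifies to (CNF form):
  True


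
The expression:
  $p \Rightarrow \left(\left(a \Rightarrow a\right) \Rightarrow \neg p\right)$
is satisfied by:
  {p: False}


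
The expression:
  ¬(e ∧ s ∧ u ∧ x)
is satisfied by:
  {s: False, e: False, u: False, x: False}
  {x: True, s: False, e: False, u: False}
  {u: True, s: False, e: False, x: False}
  {x: True, u: True, s: False, e: False}
  {e: True, x: False, s: False, u: False}
  {x: True, e: True, s: False, u: False}
  {u: True, e: True, x: False, s: False}
  {x: True, u: True, e: True, s: False}
  {s: True, u: False, e: False, x: False}
  {x: True, s: True, u: False, e: False}
  {u: True, s: True, x: False, e: False}
  {x: True, u: True, s: True, e: False}
  {e: True, s: True, u: False, x: False}
  {x: True, e: True, s: True, u: False}
  {u: True, e: True, s: True, x: False}


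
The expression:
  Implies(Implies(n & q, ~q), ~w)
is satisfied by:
  {q: True, n: True, w: False}
  {q: True, n: False, w: False}
  {n: True, q: False, w: False}
  {q: False, n: False, w: False}
  {q: True, w: True, n: True}


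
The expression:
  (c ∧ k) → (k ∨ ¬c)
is always true.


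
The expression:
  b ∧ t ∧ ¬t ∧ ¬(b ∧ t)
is never true.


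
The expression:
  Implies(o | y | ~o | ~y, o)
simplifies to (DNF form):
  o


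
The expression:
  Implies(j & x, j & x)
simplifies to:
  True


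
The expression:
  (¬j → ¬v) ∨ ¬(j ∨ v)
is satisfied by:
  {j: True, v: False}
  {v: False, j: False}
  {v: True, j: True}


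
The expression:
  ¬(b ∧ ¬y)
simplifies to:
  y ∨ ¬b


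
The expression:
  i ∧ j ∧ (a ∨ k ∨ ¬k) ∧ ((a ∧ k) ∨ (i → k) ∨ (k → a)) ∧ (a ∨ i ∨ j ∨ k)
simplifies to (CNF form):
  i ∧ j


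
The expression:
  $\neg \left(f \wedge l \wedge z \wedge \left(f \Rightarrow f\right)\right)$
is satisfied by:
  {l: False, z: False, f: False}
  {f: True, l: False, z: False}
  {z: True, l: False, f: False}
  {f: True, z: True, l: False}
  {l: True, f: False, z: False}
  {f: True, l: True, z: False}
  {z: True, l: True, f: False}


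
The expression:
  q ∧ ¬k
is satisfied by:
  {q: True, k: False}


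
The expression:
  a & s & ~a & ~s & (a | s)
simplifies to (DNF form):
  False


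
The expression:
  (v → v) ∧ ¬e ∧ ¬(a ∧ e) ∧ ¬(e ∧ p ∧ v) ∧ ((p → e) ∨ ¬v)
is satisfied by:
  {e: False, p: False, v: False}
  {v: True, e: False, p: False}
  {p: True, e: False, v: False}


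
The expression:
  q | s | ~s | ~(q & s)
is always true.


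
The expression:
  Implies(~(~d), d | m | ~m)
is always true.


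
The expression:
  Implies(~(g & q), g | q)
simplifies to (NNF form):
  g | q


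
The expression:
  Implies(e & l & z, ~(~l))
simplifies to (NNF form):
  True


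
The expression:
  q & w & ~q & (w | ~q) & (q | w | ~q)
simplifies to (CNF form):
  False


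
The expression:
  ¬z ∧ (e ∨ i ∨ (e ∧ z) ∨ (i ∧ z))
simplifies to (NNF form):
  ¬z ∧ (e ∨ i)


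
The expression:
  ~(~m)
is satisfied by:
  {m: True}


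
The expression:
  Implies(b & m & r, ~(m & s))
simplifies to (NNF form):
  ~b | ~m | ~r | ~s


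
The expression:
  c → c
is always true.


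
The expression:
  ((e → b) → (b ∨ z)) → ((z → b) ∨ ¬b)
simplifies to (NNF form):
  True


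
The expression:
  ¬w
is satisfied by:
  {w: False}


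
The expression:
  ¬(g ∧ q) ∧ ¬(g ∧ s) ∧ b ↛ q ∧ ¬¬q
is never true.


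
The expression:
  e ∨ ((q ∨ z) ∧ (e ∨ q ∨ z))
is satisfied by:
  {q: True, z: True, e: True}
  {q: True, z: True, e: False}
  {q: True, e: True, z: False}
  {q: True, e: False, z: False}
  {z: True, e: True, q: False}
  {z: True, e: False, q: False}
  {e: True, z: False, q: False}


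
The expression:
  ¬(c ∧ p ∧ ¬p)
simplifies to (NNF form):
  True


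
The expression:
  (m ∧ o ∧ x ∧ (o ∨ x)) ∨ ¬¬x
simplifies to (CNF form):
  x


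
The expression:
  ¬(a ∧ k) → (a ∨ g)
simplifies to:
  a ∨ g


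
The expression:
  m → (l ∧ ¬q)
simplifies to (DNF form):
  (l ∧ ¬q) ∨ ¬m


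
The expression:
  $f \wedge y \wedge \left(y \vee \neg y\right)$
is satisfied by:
  {f: True, y: True}


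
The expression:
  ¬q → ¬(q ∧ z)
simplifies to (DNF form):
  True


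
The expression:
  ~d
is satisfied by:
  {d: False}


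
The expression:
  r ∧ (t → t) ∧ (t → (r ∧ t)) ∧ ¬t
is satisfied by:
  {r: True, t: False}


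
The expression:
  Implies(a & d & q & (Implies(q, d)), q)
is always true.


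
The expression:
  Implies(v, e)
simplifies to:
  e | ~v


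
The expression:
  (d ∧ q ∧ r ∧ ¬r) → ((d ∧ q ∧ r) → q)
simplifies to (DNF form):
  True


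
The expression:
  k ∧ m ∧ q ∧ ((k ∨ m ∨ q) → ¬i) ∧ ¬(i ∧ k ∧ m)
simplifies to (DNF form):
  k ∧ m ∧ q ∧ ¬i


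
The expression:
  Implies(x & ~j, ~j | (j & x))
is always true.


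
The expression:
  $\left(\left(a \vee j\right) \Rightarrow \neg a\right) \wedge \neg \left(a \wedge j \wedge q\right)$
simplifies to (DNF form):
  $\neg a$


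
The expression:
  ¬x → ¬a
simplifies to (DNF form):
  x ∨ ¬a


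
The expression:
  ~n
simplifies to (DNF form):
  ~n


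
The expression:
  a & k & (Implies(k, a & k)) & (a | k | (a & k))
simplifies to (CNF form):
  a & k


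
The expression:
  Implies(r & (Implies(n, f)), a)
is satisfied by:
  {a: True, n: True, r: False, f: False}
  {a: True, n: False, r: False, f: False}
  {f: True, a: True, n: True, r: False}
  {f: True, a: True, n: False, r: False}
  {n: True, f: False, a: False, r: False}
  {f: False, n: False, a: False, r: False}
  {f: True, n: True, a: False, r: False}
  {f: True, n: False, a: False, r: False}
  {r: True, a: True, n: True, f: False}
  {r: True, a: True, n: False, f: False}
  {f: True, r: True, a: True, n: True}
  {f: True, r: True, a: True, n: False}
  {r: True, n: True, a: False, f: False}


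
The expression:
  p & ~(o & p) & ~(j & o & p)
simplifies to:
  p & ~o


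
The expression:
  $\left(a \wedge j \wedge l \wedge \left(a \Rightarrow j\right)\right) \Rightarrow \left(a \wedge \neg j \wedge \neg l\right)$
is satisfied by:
  {l: False, a: False, j: False}
  {j: True, l: False, a: False}
  {a: True, l: False, j: False}
  {j: True, a: True, l: False}
  {l: True, j: False, a: False}
  {j: True, l: True, a: False}
  {a: True, l: True, j: False}


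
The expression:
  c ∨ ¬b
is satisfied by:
  {c: True, b: False}
  {b: False, c: False}
  {b: True, c: True}


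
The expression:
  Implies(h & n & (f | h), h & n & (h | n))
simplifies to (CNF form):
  True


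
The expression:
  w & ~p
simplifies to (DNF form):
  w & ~p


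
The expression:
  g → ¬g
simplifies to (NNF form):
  ¬g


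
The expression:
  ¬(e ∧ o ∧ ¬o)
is always true.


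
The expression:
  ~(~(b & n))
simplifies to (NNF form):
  b & n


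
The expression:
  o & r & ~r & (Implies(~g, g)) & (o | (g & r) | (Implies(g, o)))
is never true.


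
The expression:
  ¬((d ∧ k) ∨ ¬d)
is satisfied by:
  {d: True, k: False}


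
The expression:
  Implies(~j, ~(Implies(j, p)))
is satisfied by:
  {j: True}


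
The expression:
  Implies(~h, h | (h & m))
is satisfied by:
  {h: True}


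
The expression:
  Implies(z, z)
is always true.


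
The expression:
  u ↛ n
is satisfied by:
  {u: True, n: False}


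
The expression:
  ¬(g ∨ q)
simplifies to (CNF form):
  ¬g ∧ ¬q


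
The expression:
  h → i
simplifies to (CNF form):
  i ∨ ¬h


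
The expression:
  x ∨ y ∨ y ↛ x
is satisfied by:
  {y: True, x: True}
  {y: True, x: False}
  {x: True, y: False}


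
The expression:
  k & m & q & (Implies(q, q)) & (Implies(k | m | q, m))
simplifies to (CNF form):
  k & m & q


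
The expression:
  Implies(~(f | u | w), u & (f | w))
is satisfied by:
  {u: True, w: True, f: True}
  {u: True, w: True, f: False}
  {u: True, f: True, w: False}
  {u: True, f: False, w: False}
  {w: True, f: True, u: False}
  {w: True, f: False, u: False}
  {f: True, w: False, u: False}


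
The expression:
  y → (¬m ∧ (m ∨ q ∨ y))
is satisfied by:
  {m: False, y: False}
  {y: True, m: False}
  {m: True, y: False}


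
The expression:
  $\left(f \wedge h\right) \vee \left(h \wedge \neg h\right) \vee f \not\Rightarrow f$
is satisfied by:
  {h: True, f: True}


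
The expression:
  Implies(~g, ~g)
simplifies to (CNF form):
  True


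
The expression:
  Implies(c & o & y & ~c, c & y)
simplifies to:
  True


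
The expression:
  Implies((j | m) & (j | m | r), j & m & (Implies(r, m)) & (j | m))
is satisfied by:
  {j: False, m: False}
  {m: True, j: True}


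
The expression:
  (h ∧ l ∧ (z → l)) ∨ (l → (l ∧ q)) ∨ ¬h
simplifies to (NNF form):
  True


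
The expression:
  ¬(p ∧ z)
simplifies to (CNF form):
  ¬p ∨ ¬z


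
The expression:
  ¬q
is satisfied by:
  {q: False}


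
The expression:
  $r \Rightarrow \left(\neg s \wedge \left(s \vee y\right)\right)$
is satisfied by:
  {y: True, r: False, s: False}
  {y: False, r: False, s: False}
  {s: True, y: True, r: False}
  {s: True, y: False, r: False}
  {r: True, y: True, s: False}


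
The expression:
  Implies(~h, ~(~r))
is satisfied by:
  {r: True, h: True}
  {r: True, h: False}
  {h: True, r: False}


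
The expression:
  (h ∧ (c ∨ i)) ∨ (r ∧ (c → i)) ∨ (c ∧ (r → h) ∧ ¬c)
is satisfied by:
  {i: True, r: True, h: True, c: False}
  {i: True, r: True, c: True, h: True}
  {r: True, h: True, c: False, i: False}
  {r: True, c: True, h: True, i: False}
  {r: True, i: True, h: False, c: False}
  {r: True, c: True, i: True, h: False}
  {r: True, h: False, c: False, i: False}
  {i: True, h: True, c: False, r: False}
  {i: True, h: True, c: True, r: False}
  {h: True, c: True, i: False, r: False}


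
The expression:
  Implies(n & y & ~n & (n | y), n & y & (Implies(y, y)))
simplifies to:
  True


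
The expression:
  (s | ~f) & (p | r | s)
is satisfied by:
  {r: True, s: True, p: True, f: False}
  {r: True, s: True, p: False, f: False}
  {s: True, p: True, r: False, f: False}
  {s: True, r: False, p: False, f: False}
  {f: True, r: True, s: True, p: True}
  {f: True, r: True, s: True, p: False}
  {f: True, s: True, p: True, r: False}
  {f: True, s: True, r: False, p: False}
  {r: True, p: True, s: False, f: False}
  {r: True, p: False, s: False, f: False}
  {p: True, r: False, s: False, f: False}


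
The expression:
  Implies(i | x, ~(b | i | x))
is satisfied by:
  {x: False, i: False}


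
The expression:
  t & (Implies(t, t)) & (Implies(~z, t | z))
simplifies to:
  t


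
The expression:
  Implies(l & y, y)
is always true.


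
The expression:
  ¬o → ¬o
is always true.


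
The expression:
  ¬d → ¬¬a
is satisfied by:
  {a: True, d: True}
  {a: True, d: False}
  {d: True, a: False}


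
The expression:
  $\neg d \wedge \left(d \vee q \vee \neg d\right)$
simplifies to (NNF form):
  $\neg d$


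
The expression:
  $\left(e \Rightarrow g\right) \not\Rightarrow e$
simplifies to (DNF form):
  $\neg e$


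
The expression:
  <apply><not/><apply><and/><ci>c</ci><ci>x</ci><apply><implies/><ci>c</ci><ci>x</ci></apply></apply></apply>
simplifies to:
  <apply><or/><apply><not/><ci>c</ci></apply><apply><not/><ci>x</ci></apply></apply>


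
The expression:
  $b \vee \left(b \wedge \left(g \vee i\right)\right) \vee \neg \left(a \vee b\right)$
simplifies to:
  $b \vee \neg a$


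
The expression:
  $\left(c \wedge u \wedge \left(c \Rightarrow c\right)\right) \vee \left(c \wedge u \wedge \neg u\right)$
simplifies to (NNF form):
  $c \wedge u$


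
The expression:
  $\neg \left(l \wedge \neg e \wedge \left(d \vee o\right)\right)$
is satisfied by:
  {e: True, o: False, l: False, d: False}
  {d: True, e: True, o: False, l: False}
  {e: True, o: True, l: False, d: False}
  {d: True, e: True, o: True, l: False}
  {d: False, o: False, l: False, e: False}
  {d: True, o: False, l: False, e: False}
  {o: True, d: False, l: False, e: False}
  {d: True, o: True, l: False, e: False}
  {l: True, e: True, d: False, o: False}
  {d: True, l: True, e: True, o: False}
  {l: True, e: True, o: True, d: False}
  {d: True, l: True, e: True, o: True}
  {l: True, e: False, o: False, d: False}


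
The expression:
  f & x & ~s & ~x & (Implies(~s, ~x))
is never true.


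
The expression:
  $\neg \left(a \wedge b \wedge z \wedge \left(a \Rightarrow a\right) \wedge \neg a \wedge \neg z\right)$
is always true.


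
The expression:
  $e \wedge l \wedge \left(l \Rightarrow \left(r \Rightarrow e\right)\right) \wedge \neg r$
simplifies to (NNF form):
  $e \wedge l \wedge \neg r$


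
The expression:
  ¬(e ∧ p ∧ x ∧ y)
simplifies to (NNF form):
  ¬e ∨ ¬p ∨ ¬x ∨ ¬y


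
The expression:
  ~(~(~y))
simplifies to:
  ~y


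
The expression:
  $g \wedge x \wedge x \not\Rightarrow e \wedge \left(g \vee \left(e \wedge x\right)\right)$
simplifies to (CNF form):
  $g \wedge x \wedge \neg e$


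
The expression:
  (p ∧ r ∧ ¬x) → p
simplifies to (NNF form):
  True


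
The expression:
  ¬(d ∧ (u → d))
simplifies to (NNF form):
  ¬d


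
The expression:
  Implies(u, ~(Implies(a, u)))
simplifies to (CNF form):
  ~u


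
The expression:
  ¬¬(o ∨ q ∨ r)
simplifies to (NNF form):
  o ∨ q ∨ r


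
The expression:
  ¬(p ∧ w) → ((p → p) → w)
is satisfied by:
  {w: True}


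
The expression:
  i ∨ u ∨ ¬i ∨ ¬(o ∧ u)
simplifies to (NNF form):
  True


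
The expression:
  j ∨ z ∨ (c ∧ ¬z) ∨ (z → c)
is always true.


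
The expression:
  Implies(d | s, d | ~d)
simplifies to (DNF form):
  True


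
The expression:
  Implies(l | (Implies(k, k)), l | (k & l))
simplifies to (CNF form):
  l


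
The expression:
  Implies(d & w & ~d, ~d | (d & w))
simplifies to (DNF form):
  True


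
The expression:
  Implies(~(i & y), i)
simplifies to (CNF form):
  i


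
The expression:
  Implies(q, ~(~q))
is always true.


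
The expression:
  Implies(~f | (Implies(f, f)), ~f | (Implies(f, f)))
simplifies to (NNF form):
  True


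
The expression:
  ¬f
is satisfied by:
  {f: False}


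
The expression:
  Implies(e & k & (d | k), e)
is always true.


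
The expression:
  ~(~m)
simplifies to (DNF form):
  m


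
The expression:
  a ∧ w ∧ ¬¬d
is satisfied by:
  {a: True, w: True, d: True}


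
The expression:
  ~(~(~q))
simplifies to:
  ~q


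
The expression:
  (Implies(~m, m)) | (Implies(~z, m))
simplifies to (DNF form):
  m | z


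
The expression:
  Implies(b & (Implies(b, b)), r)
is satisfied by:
  {r: True, b: False}
  {b: False, r: False}
  {b: True, r: True}


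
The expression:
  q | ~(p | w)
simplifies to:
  q | (~p & ~w)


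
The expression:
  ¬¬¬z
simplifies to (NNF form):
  ¬z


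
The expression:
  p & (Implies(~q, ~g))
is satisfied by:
  {q: True, p: True, g: False}
  {p: True, g: False, q: False}
  {q: True, g: True, p: True}


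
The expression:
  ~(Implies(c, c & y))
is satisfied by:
  {c: True, y: False}


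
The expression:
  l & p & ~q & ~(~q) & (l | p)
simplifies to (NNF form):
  False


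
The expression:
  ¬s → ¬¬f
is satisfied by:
  {s: True, f: True}
  {s: True, f: False}
  {f: True, s: False}


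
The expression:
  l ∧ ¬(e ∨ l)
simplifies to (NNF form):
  False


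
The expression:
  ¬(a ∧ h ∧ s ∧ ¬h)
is always true.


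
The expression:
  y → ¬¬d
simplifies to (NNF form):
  d ∨ ¬y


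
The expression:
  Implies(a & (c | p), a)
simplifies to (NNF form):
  True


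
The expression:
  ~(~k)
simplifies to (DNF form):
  k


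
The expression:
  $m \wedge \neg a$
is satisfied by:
  {m: True, a: False}


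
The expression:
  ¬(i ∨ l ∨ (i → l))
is never true.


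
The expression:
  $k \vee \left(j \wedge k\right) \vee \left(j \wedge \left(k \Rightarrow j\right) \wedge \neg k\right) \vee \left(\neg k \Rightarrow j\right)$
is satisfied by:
  {k: True, j: True}
  {k: True, j: False}
  {j: True, k: False}


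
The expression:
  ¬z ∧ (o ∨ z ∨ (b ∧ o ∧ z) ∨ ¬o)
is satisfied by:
  {z: False}


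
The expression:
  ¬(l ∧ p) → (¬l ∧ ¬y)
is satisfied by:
  {p: True, y: False, l: False}
  {y: False, l: False, p: False}
  {p: True, l: True, y: False}
  {p: True, l: True, y: True}


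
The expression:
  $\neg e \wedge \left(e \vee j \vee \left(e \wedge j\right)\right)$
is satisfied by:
  {j: True, e: False}


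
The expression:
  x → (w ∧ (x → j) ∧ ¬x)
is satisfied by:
  {x: False}


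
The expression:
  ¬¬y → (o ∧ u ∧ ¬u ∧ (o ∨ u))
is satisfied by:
  {y: False}


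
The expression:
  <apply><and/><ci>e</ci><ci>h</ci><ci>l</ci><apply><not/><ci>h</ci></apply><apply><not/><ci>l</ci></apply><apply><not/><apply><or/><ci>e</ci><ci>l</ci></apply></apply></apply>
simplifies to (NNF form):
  <false/>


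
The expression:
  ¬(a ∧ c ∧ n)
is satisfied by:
  {c: False, a: False, n: False}
  {n: True, c: False, a: False}
  {a: True, c: False, n: False}
  {n: True, a: True, c: False}
  {c: True, n: False, a: False}
  {n: True, c: True, a: False}
  {a: True, c: True, n: False}


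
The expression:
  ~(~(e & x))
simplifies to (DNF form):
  e & x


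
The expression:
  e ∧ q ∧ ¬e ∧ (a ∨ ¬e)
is never true.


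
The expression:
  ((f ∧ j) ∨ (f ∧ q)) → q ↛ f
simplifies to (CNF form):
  (¬f ∨ ¬j) ∧ (¬f ∨ ¬q)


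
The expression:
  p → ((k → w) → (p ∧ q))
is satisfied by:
  {q: True, k: True, w: False, p: False}
  {q: True, w: False, p: False, k: False}
  {q: True, k: True, w: True, p: False}
  {q: True, w: True, p: False, k: False}
  {k: True, w: False, p: False, q: False}
  {k: False, w: False, p: False, q: False}
  {k: True, w: True, p: False, q: False}
  {w: True, k: False, p: False, q: False}
  {k: True, p: True, q: True, w: False}
  {p: True, q: True, k: False, w: False}
  {k: True, p: True, q: True, w: True}
  {p: True, q: True, w: True, k: False}
  {p: True, k: True, q: False, w: False}


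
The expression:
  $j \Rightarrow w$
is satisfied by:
  {w: True, j: False}
  {j: False, w: False}
  {j: True, w: True}


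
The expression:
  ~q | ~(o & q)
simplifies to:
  ~o | ~q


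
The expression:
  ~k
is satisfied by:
  {k: False}


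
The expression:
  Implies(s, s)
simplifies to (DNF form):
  True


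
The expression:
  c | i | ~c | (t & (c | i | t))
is always true.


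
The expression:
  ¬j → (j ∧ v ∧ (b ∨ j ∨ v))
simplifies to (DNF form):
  j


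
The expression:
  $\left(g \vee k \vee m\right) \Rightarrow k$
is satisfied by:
  {k: True, m: False, g: False}
  {k: True, g: True, m: False}
  {k: True, m: True, g: False}
  {k: True, g: True, m: True}
  {g: False, m: False, k: False}


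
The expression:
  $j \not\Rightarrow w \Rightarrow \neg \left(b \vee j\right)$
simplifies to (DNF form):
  $w \vee \neg j$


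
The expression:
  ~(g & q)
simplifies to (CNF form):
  ~g | ~q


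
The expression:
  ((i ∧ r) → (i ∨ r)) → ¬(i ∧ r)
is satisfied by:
  {i: False, r: False}
  {r: True, i: False}
  {i: True, r: False}


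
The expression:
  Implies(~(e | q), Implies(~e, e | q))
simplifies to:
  e | q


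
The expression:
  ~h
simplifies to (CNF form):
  ~h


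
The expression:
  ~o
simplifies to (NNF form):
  ~o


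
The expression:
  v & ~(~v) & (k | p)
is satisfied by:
  {k: True, p: True, v: True}
  {k: True, v: True, p: False}
  {p: True, v: True, k: False}


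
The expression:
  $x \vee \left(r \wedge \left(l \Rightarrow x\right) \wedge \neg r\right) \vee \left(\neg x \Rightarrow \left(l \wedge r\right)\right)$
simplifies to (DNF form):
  $x \vee \left(l \wedge r\right)$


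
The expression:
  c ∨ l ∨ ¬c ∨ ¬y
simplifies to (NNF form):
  True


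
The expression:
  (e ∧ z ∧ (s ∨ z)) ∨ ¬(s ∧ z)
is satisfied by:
  {e: True, s: False, z: False}
  {s: False, z: False, e: False}
  {z: True, e: True, s: False}
  {z: True, s: False, e: False}
  {e: True, s: True, z: False}
  {s: True, e: False, z: False}
  {z: True, s: True, e: True}


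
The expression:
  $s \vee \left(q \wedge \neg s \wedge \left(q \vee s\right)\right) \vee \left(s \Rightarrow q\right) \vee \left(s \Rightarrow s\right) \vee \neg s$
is always true.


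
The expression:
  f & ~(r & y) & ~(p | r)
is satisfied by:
  {f: True, p: False, r: False}


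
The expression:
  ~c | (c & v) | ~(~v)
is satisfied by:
  {v: True, c: False}
  {c: False, v: False}
  {c: True, v: True}


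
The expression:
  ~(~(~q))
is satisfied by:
  {q: False}


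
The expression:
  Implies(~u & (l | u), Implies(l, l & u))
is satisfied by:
  {u: True, l: False}
  {l: False, u: False}
  {l: True, u: True}


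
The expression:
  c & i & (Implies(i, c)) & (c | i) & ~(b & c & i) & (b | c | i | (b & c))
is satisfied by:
  {i: True, c: True, b: False}


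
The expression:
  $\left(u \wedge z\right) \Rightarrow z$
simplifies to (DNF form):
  $\text{True}$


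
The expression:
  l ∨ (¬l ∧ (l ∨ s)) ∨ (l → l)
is always true.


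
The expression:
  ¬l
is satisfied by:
  {l: False}


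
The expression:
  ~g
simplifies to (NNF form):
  ~g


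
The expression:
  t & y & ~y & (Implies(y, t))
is never true.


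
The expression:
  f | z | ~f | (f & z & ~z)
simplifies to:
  True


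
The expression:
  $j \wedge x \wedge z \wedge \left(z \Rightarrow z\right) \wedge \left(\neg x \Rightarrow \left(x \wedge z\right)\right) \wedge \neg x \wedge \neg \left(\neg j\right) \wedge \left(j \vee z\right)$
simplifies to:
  $\text{False}$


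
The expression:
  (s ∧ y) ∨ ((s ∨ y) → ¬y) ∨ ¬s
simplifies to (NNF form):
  True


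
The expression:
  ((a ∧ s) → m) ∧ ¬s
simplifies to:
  ¬s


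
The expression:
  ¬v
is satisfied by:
  {v: False}


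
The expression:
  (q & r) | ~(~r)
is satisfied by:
  {r: True}


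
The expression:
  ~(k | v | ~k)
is never true.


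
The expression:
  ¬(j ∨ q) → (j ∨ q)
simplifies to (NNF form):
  j ∨ q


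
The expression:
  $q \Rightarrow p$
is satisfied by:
  {p: True, q: False}
  {q: False, p: False}
  {q: True, p: True}


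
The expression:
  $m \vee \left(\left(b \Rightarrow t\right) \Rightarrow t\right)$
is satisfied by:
  {b: True, t: True, m: True}
  {b: True, t: True, m: False}
  {b: True, m: True, t: False}
  {b: True, m: False, t: False}
  {t: True, m: True, b: False}
  {t: True, m: False, b: False}
  {m: True, t: False, b: False}


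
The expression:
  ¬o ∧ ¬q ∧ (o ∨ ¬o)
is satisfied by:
  {q: False, o: False}


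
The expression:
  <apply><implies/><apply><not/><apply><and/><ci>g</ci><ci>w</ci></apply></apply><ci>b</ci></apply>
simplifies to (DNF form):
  <apply><or/><ci>b</ci><apply><and/><ci>g</ci><ci>w</ci></apply></apply>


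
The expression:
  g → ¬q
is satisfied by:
  {g: False, q: False}
  {q: True, g: False}
  {g: True, q: False}


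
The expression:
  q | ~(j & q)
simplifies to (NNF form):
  True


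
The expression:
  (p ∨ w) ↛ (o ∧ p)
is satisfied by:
  {w: True, p: False, o: False}
  {o: True, w: True, p: False}
  {p: True, w: True, o: False}
  {p: True, w: False, o: False}


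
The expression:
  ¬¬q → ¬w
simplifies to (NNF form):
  ¬q ∨ ¬w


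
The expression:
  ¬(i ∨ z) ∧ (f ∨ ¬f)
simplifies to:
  ¬i ∧ ¬z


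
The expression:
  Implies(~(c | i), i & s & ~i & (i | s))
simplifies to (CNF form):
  c | i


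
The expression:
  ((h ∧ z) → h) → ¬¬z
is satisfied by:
  {z: True}


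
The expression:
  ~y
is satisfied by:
  {y: False}


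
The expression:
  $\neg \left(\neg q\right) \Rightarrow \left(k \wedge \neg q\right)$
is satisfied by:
  {q: False}


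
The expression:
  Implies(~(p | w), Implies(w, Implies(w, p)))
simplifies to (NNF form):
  True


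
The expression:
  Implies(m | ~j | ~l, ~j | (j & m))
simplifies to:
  l | m | ~j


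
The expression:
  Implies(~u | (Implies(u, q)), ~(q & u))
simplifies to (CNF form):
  ~q | ~u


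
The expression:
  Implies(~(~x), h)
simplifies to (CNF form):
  h | ~x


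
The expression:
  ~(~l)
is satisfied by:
  {l: True}


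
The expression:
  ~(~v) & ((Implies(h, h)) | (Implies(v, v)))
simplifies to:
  v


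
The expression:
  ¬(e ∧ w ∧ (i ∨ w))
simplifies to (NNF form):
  ¬e ∨ ¬w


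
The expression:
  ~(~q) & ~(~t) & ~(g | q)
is never true.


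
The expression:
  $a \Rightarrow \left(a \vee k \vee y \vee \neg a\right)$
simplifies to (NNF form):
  $\text{True}$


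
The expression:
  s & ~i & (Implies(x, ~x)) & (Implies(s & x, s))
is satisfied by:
  {s: True, x: False, i: False}


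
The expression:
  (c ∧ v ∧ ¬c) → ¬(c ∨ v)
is always true.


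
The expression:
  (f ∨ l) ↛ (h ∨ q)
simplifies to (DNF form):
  (f ∧ ¬h ∧ ¬q) ∨ (l ∧ ¬h ∧ ¬q)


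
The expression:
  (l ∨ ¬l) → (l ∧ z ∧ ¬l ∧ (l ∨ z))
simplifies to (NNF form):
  False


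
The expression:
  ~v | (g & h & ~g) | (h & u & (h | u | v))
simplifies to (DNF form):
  ~v | (h & u)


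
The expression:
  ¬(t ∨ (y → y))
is never true.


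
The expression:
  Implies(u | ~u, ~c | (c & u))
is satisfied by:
  {u: True, c: False}
  {c: False, u: False}
  {c: True, u: True}


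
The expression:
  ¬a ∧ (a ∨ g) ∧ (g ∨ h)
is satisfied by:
  {g: True, a: False}


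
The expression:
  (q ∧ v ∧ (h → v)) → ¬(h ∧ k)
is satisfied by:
  {h: False, k: False, q: False, v: False}
  {v: True, h: False, k: False, q: False}
  {q: True, h: False, k: False, v: False}
  {v: True, q: True, h: False, k: False}
  {k: True, v: False, h: False, q: False}
  {v: True, k: True, h: False, q: False}
  {q: True, k: True, v: False, h: False}
  {v: True, q: True, k: True, h: False}
  {h: True, q: False, k: False, v: False}
  {v: True, h: True, q: False, k: False}
  {q: True, h: True, v: False, k: False}
  {v: True, q: True, h: True, k: False}
  {k: True, h: True, q: False, v: False}
  {v: True, k: True, h: True, q: False}
  {q: True, k: True, h: True, v: False}


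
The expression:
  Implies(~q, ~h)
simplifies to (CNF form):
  q | ~h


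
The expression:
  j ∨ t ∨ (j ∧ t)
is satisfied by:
  {t: True, j: True}
  {t: True, j: False}
  {j: True, t: False}


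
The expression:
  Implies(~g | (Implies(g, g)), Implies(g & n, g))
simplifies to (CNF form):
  True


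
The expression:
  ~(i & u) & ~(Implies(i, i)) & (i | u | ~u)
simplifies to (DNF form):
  False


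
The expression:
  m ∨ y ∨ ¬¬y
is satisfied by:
  {y: True, m: True}
  {y: True, m: False}
  {m: True, y: False}


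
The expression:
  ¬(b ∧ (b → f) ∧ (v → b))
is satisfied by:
  {b: False, f: False}
  {f: True, b: False}
  {b: True, f: False}


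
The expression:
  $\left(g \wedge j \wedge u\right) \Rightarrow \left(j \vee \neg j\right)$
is always true.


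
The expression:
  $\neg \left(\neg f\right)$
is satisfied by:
  {f: True}


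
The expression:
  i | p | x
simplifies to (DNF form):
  i | p | x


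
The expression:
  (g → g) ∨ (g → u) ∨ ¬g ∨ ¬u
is always true.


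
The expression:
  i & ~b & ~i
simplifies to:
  False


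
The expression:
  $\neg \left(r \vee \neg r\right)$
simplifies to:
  $\text{False}$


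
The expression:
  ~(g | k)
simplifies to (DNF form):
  ~g & ~k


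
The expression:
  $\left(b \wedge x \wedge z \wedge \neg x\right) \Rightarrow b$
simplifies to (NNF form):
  $\text{True}$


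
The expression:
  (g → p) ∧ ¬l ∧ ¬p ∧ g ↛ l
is never true.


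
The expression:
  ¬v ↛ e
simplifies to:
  e ∨ ¬v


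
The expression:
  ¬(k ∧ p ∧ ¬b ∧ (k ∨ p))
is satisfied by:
  {b: True, p: False, k: False}
  {p: False, k: False, b: False}
  {b: True, k: True, p: False}
  {k: True, p: False, b: False}
  {b: True, p: True, k: False}
  {p: True, b: False, k: False}
  {b: True, k: True, p: True}


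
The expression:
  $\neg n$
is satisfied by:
  {n: False}


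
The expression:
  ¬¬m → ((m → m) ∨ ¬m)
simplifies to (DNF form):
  True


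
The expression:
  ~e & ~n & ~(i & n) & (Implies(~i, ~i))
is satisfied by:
  {n: False, e: False}


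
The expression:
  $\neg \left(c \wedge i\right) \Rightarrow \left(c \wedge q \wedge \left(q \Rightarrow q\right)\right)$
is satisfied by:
  {c: True, i: True, q: True}
  {c: True, i: True, q: False}
  {c: True, q: True, i: False}


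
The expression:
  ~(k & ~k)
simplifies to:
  True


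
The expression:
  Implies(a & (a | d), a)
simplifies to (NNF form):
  True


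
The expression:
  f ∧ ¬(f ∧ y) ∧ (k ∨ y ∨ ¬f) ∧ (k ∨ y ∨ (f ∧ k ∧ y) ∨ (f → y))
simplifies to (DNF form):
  f ∧ k ∧ ¬y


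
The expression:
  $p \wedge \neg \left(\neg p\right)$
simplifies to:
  $p$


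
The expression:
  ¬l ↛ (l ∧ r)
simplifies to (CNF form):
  ¬l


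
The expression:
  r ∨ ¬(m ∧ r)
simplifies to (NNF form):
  True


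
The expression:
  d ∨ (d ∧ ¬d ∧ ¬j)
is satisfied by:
  {d: True}


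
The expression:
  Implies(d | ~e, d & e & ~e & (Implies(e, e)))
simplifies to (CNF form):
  e & ~d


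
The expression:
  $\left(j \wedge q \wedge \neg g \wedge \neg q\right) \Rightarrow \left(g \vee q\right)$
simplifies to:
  $\text{True}$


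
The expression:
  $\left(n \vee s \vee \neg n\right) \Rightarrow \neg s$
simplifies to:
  $\neg s$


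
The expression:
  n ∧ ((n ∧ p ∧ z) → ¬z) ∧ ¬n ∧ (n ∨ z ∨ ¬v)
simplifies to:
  False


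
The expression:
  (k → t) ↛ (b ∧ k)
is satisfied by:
  {t: True, k: False, b: False}
  {t: False, k: False, b: False}
  {b: True, t: True, k: False}
  {b: True, t: False, k: False}
  {k: True, t: True, b: False}


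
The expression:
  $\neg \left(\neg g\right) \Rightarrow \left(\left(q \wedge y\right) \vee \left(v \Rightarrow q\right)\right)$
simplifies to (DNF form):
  $q \vee \neg g \vee \neg v$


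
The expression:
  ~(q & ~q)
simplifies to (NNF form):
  True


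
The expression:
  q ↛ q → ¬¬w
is always true.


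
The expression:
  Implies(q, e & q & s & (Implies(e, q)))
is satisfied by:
  {e: True, s: True, q: False}
  {e: True, s: False, q: False}
  {s: True, e: False, q: False}
  {e: False, s: False, q: False}
  {q: True, e: True, s: True}


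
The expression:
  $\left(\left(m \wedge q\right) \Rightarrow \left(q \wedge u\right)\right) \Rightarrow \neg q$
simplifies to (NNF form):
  $\left(m \wedge \neg u\right) \vee \neg q$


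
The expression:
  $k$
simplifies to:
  $k$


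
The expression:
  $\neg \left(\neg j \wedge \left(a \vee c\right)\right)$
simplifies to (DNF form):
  $j \vee \left(\neg a \wedge \neg c\right)$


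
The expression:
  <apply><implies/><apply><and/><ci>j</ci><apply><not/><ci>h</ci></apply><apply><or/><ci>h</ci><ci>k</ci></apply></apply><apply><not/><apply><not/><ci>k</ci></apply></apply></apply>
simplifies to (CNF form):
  <true/>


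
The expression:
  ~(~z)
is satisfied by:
  {z: True}


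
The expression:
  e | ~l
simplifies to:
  e | ~l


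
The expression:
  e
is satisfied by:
  {e: True}


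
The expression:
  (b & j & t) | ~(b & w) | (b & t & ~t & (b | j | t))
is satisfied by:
  {t: True, j: True, w: False, b: False}
  {t: True, j: False, w: False, b: False}
  {j: True, t: False, w: False, b: False}
  {t: False, j: False, w: False, b: False}
  {b: True, t: True, j: True, w: False}
  {b: True, t: True, j: False, w: False}
  {b: True, j: True, t: False, w: False}
  {b: True, j: False, t: False, w: False}
  {t: True, w: True, j: True, b: False}
  {t: True, w: True, j: False, b: False}
  {w: True, j: True, t: False, b: False}
  {w: True, t: False, j: False, b: False}
  {b: True, t: True, w: True, j: True}


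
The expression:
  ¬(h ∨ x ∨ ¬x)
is never true.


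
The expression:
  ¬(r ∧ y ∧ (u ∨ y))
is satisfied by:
  {y: False, r: False}
  {r: True, y: False}
  {y: True, r: False}


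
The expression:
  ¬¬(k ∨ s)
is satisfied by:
  {k: True, s: True}
  {k: True, s: False}
  {s: True, k: False}


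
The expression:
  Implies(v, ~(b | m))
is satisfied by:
  {b: False, v: False, m: False}
  {m: True, b: False, v: False}
  {b: True, m: False, v: False}
  {m: True, b: True, v: False}
  {v: True, m: False, b: False}


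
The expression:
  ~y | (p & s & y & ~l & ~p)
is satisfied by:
  {y: False}


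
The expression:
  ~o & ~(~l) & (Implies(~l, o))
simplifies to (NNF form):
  l & ~o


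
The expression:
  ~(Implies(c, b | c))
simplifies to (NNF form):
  False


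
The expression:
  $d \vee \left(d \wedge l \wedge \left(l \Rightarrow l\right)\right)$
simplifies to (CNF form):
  $d$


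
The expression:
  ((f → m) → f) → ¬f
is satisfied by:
  {f: False}


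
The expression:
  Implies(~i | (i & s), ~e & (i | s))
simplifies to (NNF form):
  (i & ~s) | (s & ~e)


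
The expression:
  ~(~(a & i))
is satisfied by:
  {a: True, i: True}


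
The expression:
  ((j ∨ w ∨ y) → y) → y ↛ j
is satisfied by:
  {w: True, j: False, y: False}
  {y: True, w: True, j: False}
  {y: True, w: False, j: False}
  {j: True, w: True, y: False}
  {j: True, w: False, y: False}


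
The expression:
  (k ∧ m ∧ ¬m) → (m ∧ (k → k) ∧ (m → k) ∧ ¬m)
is always true.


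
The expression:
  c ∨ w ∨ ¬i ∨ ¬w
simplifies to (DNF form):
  True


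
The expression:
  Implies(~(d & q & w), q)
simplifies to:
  q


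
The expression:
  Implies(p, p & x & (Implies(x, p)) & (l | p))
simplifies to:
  x | ~p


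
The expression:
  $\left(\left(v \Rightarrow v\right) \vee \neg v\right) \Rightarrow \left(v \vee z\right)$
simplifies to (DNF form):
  $v \vee z$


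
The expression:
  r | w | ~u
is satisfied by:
  {r: True, w: True, u: False}
  {r: True, u: False, w: False}
  {w: True, u: False, r: False}
  {w: False, u: False, r: False}
  {r: True, w: True, u: True}
  {r: True, u: True, w: False}
  {w: True, u: True, r: False}


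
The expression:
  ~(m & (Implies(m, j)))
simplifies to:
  ~j | ~m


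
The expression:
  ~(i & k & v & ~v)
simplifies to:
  True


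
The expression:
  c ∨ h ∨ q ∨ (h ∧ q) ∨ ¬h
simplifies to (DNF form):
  True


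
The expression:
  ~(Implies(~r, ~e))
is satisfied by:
  {e: True, r: False}


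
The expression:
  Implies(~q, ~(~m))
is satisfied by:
  {q: True, m: True}
  {q: True, m: False}
  {m: True, q: False}


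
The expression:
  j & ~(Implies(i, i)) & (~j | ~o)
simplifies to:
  False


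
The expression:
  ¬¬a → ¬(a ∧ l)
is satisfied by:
  {l: False, a: False}
  {a: True, l: False}
  {l: True, a: False}


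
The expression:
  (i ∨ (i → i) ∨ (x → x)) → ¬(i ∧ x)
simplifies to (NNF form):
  ¬i ∨ ¬x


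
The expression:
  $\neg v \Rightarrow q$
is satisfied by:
  {q: True, v: True}
  {q: True, v: False}
  {v: True, q: False}


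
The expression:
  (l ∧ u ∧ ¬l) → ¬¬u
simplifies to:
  True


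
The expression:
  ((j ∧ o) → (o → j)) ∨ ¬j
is always true.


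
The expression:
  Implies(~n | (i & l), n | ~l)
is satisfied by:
  {n: True, l: False}
  {l: False, n: False}
  {l: True, n: True}


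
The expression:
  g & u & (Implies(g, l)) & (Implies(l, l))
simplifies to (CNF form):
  g & l & u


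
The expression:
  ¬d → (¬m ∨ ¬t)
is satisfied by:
  {d: True, m: False, t: False}
  {m: False, t: False, d: False}
  {d: True, t: True, m: False}
  {t: True, m: False, d: False}
  {d: True, m: True, t: False}
  {m: True, d: False, t: False}
  {d: True, t: True, m: True}


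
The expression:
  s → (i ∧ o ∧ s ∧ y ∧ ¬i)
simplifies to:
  ¬s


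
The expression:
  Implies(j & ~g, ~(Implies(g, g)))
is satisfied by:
  {g: True, j: False}
  {j: False, g: False}
  {j: True, g: True}


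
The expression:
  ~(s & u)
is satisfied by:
  {s: False, u: False}
  {u: True, s: False}
  {s: True, u: False}


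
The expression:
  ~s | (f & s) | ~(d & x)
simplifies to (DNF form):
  f | ~d | ~s | ~x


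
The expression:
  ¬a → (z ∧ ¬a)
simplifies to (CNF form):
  a ∨ z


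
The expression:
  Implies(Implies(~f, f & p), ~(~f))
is always true.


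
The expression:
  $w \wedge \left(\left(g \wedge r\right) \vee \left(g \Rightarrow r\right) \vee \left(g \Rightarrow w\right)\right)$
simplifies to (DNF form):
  $w$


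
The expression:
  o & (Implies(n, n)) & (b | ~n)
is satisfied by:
  {b: True, o: True, n: False}
  {o: True, n: False, b: False}
  {b: True, n: True, o: True}


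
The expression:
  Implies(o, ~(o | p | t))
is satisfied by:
  {o: False}


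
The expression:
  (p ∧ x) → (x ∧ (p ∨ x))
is always true.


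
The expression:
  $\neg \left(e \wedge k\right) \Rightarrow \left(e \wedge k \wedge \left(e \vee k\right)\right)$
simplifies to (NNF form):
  $e \wedge k$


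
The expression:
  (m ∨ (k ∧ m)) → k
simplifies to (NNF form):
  k ∨ ¬m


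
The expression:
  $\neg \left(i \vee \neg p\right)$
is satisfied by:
  {p: True, i: False}


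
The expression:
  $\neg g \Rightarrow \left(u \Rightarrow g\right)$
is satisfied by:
  {g: True, u: False}
  {u: False, g: False}
  {u: True, g: True}
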